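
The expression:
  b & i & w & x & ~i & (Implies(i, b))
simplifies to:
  False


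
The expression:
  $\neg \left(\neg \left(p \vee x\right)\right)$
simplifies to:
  $p \vee x$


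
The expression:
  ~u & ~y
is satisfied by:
  {u: False, y: False}


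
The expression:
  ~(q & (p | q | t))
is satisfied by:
  {q: False}


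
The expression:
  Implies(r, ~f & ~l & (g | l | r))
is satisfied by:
  {f: False, r: False, l: False}
  {l: True, f: False, r: False}
  {f: True, l: False, r: False}
  {l: True, f: True, r: False}
  {r: True, l: False, f: False}


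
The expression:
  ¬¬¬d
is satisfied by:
  {d: False}


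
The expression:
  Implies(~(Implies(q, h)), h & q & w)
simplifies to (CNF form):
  h | ~q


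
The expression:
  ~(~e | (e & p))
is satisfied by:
  {e: True, p: False}


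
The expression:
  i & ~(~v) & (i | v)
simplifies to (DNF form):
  i & v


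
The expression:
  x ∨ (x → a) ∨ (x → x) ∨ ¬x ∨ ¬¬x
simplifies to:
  True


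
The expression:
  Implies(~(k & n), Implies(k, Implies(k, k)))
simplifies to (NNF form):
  True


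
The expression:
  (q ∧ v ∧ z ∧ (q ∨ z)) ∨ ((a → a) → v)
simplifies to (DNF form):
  v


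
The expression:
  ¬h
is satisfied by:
  {h: False}


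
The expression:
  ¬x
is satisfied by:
  {x: False}


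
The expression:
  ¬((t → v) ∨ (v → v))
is never true.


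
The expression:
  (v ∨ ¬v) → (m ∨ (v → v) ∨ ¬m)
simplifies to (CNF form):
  True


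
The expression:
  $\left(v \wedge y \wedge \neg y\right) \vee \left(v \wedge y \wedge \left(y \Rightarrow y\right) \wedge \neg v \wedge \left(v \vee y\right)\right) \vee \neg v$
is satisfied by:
  {v: False}


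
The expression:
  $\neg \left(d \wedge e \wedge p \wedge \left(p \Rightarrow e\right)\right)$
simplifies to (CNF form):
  $\neg d \vee \neg e \vee \neg p$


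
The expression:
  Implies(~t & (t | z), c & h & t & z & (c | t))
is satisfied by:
  {t: True, z: False}
  {z: False, t: False}
  {z: True, t: True}


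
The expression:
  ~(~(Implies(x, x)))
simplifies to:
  True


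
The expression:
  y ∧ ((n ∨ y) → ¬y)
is never true.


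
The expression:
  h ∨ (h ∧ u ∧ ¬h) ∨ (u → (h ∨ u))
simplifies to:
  True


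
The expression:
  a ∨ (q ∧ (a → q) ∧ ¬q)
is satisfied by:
  {a: True}


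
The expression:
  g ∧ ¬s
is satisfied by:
  {g: True, s: False}


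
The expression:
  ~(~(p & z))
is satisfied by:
  {z: True, p: True}


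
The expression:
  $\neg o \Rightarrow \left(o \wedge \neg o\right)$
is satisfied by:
  {o: True}


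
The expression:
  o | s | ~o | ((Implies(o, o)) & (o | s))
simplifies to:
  True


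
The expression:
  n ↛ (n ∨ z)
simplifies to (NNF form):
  False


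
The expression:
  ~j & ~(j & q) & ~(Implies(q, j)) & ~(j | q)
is never true.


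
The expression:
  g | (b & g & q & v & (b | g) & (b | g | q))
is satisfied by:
  {g: True}


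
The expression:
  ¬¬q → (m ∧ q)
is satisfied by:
  {m: True, q: False}
  {q: False, m: False}
  {q: True, m: True}


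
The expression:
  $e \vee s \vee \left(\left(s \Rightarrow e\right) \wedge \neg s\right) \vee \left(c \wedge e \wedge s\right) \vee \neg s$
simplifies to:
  $\text{True}$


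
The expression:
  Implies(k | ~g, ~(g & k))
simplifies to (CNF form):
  ~g | ~k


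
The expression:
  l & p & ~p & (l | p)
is never true.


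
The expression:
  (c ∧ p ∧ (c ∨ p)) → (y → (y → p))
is always true.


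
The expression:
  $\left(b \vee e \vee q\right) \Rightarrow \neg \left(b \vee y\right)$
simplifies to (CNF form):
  $\neg b \wedge \left(\neg e \vee \neg y\right) \wedge \left(\neg q \vee \neg y\right)$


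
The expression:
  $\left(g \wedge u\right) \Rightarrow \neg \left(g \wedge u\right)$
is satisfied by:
  {g: False, u: False}
  {u: True, g: False}
  {g: True, u: False}


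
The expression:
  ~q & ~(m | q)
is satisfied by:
  {q: False, m: False}


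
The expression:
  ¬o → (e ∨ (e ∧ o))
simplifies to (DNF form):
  e ∨ o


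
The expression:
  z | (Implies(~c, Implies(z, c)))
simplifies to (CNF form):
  True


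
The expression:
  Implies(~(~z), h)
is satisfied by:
  {h: True, z: False}
  {z: False, h: False}
  {z: True, h: True}


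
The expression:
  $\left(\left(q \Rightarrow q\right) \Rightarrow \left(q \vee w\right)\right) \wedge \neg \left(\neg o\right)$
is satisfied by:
  {q: True, w: True, o: True}
  {q: True, o: True, w: False}
  {w: True, o: True, q: False}


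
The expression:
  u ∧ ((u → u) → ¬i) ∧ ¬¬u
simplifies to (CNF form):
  u ∧ ¬i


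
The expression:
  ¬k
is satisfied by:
  {k: False}


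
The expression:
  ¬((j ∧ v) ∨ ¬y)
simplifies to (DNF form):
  (y ∧ ¬j) ∨ (y ∧ ¬v)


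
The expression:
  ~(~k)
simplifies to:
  k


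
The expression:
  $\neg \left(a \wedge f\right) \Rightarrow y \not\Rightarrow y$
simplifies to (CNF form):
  $a \wedge f$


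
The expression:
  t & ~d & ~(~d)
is never true.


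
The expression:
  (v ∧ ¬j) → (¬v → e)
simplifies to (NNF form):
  True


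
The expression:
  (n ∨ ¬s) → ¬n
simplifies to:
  ¬n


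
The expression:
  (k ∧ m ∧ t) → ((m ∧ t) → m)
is always true.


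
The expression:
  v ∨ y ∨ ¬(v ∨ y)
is always true.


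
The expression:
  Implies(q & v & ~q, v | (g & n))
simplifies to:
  True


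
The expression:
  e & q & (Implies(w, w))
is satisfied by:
  {e: True, q: True}


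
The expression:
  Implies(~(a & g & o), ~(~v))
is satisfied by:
  {v: True, g: True, o: True, a: True}
  {v: True, g: True, o: True, a: False}
  {v: True, g: True, a: True, o: False}
  {v: True, g: True, a: False, o: False}
  {v: True, o: True, a: True, g: False}
  {v: True, o: True, a: False, g: False}
  {v: True, o: False, a: True, g: False}
  {v: True, o: False, a: False, g: False}
  {g: True, o: True, a: True, v: False}


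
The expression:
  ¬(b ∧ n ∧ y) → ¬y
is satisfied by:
  {b: True, n: True, y: False}
  {b: True, n: False, y: False}
  {n: True, b: False, y: False}
  {b: False, n: False, y: False}
  {b: True, y: True, n: True}


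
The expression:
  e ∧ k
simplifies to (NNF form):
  e ∧ k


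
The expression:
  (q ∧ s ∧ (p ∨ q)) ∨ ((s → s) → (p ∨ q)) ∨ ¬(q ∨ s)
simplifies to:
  p ∨ q ∨ ¬s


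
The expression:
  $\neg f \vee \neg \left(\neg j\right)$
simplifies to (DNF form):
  $j \vee \neg f$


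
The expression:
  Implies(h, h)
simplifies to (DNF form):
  True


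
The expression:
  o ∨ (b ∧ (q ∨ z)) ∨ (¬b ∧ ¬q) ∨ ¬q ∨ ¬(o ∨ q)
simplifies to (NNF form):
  b ∨ o ∨ ¬q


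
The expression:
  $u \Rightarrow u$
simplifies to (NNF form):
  $\text{True}$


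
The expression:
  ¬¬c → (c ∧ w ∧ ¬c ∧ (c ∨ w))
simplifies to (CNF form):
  ¬c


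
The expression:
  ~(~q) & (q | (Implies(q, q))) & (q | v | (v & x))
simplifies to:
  q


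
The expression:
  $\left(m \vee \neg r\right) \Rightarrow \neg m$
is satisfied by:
  {m: False}


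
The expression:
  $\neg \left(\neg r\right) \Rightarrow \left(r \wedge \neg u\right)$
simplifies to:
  $\neg r \vee \neg u$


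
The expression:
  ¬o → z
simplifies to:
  o ∨ z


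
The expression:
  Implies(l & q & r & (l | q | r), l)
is always true.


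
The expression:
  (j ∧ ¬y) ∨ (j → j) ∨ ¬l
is always true.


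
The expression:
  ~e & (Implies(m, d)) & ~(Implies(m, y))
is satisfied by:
  {m: True, d: True, e: False, y: False}


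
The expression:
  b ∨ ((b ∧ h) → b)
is always true.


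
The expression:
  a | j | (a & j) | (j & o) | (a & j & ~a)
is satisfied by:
  {a: True, j: True}
  {a: True, j: False}
  {j: True, a: False}


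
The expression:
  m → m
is always true.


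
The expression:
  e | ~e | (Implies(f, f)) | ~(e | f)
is always true.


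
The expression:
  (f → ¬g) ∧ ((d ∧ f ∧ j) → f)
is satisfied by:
  {g: False, f: False}
  {f: True, g: False}
  {g: True, f: False}


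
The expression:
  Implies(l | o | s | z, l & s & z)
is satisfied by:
  {z: True, l: True, s: True, o: False}
  {z: True, l: True, s: True, o: True}
  {o: False, s: False, l: False, z: False}


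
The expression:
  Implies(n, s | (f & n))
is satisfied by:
  {s: True, f: True, n: False}
  {s: True, f: False, n: False}
  {f: True, s: False, n: False}
  {s: False, f: False, n: False}
  {n: True, s: True, f: True}
  {n: True, s: True, f: False}
  {n: True, f: True, s: False}


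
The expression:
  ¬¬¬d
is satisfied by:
  {d: False}


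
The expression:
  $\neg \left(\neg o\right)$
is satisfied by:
  {o: True}


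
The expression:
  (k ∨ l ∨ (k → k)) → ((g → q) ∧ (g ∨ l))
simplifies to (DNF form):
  (g ∧ q) ∨ (l ∧ ¬g)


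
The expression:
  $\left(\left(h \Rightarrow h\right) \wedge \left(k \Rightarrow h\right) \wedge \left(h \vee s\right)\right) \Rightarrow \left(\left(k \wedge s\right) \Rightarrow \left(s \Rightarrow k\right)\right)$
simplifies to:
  $\text{True}$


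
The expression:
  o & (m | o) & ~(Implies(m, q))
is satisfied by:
  {m: True, o: True, q: False}


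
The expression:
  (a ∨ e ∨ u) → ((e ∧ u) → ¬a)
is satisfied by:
  {u: False, e: False, a: False}
  {a: True, u: False, e: False}
  {e: True, u: False, a: False}
  {a: True, e: True, u: False}
  {u: True, a: False, e: False}
  {a: True, u: True, e: False}
  {e: True, u: True, a: False}


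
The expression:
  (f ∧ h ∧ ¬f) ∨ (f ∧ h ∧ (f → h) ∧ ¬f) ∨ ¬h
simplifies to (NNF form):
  ¬h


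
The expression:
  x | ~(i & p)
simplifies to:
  x | ~i | ~p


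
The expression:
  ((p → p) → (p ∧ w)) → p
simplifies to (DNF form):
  True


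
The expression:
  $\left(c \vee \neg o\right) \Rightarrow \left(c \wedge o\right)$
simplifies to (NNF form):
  $o$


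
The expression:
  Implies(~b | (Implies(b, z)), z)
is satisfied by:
  {b: True, z: True}
  {b: True, z: False}
  {z: True, b: False}


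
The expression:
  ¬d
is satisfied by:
  {d: False}


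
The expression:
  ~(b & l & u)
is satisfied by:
  {l: False, u: False, b: False}
  {b: True, l: False, u: False}
  {u: True, l: False, b: False}
  {b: True, u: True, l: False}
  {l: True, b: False, u: False}
  {b: True, l: True, u: False}
  {u: True, l: True, b: False}


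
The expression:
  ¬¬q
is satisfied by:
  {q: True}


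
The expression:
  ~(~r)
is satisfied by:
  {r: True}


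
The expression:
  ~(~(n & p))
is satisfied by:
  {p: True, n: True}


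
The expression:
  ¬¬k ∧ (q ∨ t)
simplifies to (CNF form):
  k ∧ (q ∨ t)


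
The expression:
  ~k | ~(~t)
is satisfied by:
  {t: True, k: False}
  {k: False, t: False}
  {k: True, t: True}


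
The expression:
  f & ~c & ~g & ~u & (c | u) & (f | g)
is never true.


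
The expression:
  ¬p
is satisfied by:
  {p: False}


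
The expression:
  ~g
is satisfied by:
  {g: False}


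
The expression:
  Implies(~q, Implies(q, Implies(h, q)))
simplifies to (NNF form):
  True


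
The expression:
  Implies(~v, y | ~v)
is always true.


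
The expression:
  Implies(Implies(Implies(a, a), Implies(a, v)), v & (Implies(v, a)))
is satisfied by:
  {a: True}


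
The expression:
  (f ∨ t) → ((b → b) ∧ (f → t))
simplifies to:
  t ∨ ¬f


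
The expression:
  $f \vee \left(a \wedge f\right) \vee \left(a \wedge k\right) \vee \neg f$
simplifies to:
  $\text{True}$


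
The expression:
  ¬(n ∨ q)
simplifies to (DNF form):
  ¬n ∧ ¬q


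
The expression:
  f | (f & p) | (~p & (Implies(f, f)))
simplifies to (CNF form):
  f | ~p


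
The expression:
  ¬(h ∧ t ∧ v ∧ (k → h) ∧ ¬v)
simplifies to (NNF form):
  True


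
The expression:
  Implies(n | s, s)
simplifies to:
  s | ~n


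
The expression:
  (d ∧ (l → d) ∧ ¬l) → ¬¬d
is always true.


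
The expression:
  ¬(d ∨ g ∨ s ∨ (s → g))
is never true.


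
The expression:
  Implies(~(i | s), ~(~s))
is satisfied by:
  {i: True, s: True}
  {i: True, s: False}
  {s: True, i: False}


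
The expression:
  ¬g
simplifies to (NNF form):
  ¬g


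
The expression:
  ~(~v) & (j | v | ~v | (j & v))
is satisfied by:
  {v: True}


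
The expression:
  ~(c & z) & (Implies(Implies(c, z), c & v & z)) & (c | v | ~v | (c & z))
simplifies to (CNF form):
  c & ~z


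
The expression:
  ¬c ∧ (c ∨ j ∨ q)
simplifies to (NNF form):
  ¬c ∧ (j ∨ q)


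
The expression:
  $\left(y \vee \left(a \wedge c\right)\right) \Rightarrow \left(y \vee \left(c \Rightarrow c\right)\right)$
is always true.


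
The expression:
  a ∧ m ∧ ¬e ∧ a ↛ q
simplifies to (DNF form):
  a ∧ m ∧ ¬e ∧ ¬q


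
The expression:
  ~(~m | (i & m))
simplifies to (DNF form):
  m & ~i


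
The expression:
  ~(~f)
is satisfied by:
  {f: True}


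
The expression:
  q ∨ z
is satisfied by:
  {q: True, z: True}
  {q: True, z: False}
  {z: True, q: False}


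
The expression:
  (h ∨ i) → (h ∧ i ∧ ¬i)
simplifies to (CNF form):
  ¬h ∧ ¬i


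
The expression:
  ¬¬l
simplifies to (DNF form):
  l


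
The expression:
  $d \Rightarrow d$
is always true.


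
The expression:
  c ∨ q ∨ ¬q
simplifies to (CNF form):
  True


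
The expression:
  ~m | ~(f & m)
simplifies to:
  ~f | ~m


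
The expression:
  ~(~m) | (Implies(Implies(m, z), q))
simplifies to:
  m | q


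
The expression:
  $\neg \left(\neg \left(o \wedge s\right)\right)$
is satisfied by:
  {s: True, o: True}


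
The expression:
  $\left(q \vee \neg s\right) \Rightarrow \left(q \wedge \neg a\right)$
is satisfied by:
  {s: True, a: False, q: False}
  {q: True, s: True, a: False}
  {q: True, s: False, a: False}
  {a: True, s: True, q: False}


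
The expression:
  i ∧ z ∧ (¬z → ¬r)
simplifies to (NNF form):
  i ∧ z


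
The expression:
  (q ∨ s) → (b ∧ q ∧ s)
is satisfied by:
  {b: True, q: False, s: False}
  {q: False, s: False, b: False}
  {b: True, s: True, q: True}


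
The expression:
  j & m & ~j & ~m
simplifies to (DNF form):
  False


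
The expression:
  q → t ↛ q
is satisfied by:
  {q: False}


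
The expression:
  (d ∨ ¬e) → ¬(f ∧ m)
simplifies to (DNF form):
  (e ∧ ¬d) ∨ ¬f ∨ ¬m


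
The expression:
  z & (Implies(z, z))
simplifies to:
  z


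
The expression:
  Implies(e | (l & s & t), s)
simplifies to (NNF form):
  s | ~e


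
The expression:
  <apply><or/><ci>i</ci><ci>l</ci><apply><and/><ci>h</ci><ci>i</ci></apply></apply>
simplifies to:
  <apply><or/><ci>i</ci><ci>l</ci></apply>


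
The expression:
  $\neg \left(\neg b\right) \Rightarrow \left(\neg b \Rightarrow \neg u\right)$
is always true.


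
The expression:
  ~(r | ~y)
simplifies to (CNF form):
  y & ~r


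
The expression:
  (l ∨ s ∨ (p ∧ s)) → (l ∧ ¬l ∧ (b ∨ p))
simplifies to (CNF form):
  ¬l ∧ ¬s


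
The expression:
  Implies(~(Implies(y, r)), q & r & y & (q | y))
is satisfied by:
  {r: True, y: False}
  {y: False, r: False}
  {y: True, r: True}


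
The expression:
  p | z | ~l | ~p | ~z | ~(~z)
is always true.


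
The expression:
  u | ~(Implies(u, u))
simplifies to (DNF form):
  u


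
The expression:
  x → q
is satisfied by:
  {q: True, x: False}
  {x: False, q: False}
  {x: True, q: True}


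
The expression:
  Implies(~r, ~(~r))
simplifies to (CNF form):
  r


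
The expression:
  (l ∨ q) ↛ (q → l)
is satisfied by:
  {q: True, l: False}


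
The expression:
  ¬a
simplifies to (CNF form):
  ¬a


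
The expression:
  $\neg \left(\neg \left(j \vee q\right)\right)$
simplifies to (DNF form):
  $j \vee q$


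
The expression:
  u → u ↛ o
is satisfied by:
  {u: False, o: False}
  {o: True, u: False}
  {u: True, o: False}


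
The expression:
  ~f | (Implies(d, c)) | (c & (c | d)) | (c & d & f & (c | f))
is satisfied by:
  {c: True, d: False, f: False}
  {c: False, d: False, f: False}
  {f: True, c: True, d: False}
  {f: True, c: False, d: False}
  {d: True, c: True, f: False}
  {d: True, c: False, f: False}
  {d: True, f: True, c: True}


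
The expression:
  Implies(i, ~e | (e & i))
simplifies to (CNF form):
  True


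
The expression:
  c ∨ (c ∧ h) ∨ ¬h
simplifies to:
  c ∨ ¬h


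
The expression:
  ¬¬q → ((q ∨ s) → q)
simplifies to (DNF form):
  True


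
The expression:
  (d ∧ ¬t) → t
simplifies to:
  t ∨ ¬d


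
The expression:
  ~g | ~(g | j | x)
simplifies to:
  ~g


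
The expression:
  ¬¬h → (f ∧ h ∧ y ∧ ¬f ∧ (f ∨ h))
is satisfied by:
  {h: False}


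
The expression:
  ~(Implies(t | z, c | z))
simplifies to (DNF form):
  t & ~c & ~z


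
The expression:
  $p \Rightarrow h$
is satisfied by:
  {h: True, p: False}
  {p: False, h: False}
  {p: True, h: True}


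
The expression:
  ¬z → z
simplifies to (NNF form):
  z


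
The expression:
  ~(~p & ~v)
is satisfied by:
  {v: True, p: True}
  {v: True, p: False}
  {p: True, v: False}


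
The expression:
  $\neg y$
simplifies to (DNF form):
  $\neg y$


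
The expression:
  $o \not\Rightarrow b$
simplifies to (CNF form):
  $o \wedge \neg b$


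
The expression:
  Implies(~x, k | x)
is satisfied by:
  {x: True, k: True}
  {x: True, k: False}
  {k: True, x: False}


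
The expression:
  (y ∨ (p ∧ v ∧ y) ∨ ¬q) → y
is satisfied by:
  {y: True, q: True}
  {y: True, q: False}
  {q: True, y: False}


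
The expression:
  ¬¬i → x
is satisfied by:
  {x: True, i: False}
  {i: False, x: False}
  {i: True, x: True}


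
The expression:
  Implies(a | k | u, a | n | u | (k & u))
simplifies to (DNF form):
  a | n | u | ~k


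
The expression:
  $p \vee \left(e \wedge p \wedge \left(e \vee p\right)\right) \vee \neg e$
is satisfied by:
  {p: True, e: False}
  {e: False, p: False}
  {e: True, p: True}


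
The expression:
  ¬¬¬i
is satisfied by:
  {i: False}


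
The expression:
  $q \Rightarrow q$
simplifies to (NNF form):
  $\text{True}$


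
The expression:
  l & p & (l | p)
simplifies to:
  l & p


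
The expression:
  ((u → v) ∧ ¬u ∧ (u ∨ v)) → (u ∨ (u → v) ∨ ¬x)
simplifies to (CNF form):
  True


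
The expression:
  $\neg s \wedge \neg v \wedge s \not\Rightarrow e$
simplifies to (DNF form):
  $\text{False}$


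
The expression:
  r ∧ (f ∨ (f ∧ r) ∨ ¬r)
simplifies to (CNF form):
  f ∧ r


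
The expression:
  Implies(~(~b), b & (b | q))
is always true.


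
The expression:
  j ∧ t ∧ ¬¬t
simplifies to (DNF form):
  j ∧ t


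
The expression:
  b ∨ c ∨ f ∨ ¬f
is always true.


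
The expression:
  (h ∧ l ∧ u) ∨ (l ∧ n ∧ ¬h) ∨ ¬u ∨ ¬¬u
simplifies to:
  True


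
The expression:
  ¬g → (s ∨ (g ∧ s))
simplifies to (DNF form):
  g ∨ s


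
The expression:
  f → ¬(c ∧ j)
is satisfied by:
  {c: False, j: False, f: False}
  {f: True, c: False, j: False}
  {j: True, c: False, f: False}
  {f: True, j: True, c: False}
  {c: True, f: False, j: False}
  {f: True, c: True, j: False}
  {j: True, c: True, f: False}


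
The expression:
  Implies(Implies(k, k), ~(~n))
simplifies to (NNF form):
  n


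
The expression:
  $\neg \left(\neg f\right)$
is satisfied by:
  {f: True}


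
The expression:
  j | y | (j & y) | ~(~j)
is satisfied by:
  {y: True, j: True}
  {y: True, j: False}
  {j: True, y: False}


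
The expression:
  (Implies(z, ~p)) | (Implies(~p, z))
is always true.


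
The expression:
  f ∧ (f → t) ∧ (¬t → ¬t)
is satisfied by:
  {t: True, f: True}


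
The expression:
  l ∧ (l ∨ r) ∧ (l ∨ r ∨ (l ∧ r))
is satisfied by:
  {l: True}


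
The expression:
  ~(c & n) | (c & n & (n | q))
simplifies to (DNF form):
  True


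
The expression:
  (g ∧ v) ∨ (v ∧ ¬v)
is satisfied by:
  {g: True, v: True}


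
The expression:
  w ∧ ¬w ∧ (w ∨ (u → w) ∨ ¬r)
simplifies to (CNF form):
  False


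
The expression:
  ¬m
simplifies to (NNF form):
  ¬m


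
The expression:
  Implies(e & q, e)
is always true.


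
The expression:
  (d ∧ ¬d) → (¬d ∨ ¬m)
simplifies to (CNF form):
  True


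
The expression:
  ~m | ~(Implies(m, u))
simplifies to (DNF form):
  ~m | ~u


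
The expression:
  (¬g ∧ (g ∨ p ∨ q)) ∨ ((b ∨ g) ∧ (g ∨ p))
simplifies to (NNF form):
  g ∨ p ∨ q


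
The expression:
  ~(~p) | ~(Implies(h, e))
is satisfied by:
  {p: True, h: True, e: False}
  {p: True, h: False, e: False}
  {p: True, e: True, h: True}
  {p: True, e: True, h: False}
  {h: True, e: False, p: False}


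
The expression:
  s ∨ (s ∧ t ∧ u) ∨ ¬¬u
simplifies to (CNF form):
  s ∨ u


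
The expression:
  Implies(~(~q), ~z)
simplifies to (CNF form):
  ~q | ~z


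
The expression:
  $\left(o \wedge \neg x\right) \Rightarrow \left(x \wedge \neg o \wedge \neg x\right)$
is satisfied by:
  {x: True, o: False}
  {o: False, x: False}
  {o: True, x: True}


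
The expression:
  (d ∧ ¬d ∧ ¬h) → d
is always true.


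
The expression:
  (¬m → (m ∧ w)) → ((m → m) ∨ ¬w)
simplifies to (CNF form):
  True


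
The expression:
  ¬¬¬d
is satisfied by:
  {d: False}


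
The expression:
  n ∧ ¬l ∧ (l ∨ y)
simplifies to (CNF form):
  n ∧ y ∧ ¬l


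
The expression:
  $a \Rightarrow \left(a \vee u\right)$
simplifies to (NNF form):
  $\text{True}$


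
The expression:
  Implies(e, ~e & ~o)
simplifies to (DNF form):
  ~e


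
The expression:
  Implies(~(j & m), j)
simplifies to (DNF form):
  j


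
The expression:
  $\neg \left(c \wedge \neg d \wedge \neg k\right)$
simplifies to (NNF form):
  $d \vee k \vee \neg c$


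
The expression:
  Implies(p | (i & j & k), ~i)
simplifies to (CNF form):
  (~i | ~p) & (~i | ~j | ~k) & (~i | ~j | ~p) & (~i | ~k | ~p)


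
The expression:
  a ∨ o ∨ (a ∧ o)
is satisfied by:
  {a: True, o: True}
  {a: True, o: False}
  {o: True, a: False}


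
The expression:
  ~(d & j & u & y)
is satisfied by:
  {u: False, d: False, y: False, j: False}
  {j: True, u: False, d: False, y: False}
  {y: True, u: False, d: False, j: False}
  {j: True, y: True, u: False, d: False}
  {d: True, j: False, u: False, y: False}
  {j: True, d: True, u: False, y: False}
  {y: True, d: True, j: False, u: False}
  {j: True, y: True, d: True, u: False}
  {u: True, y: False, d: False, j: False}
  {j: True, u: True, y: False, d: False}
  {y: True, u: True, j: False, d: False}
  {j: True, y: True, u: True, d: False}
  {d: True, u: True, y: False, j: False}
  {j: True, d: True, u: True, y: False}
  {y: True, d: True, u: True, j: False}


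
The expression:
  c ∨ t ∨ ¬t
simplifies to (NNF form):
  True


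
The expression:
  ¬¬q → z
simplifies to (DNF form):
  z ∨ ¬q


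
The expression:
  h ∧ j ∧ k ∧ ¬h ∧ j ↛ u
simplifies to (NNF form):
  False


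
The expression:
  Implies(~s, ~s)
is always true.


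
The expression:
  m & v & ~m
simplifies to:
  False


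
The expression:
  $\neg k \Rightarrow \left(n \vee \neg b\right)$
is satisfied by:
  {n: True, k: True, b: False}
  {n: True, k: False, b: False}
  {k: True, n: False, b: False}
  {n: False, k: False, b: False}
  {n: True, b: True, k: True}
  {n: True, b: True, k: False}
  {b: True, k: True, n: False}


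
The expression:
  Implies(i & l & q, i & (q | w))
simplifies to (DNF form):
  True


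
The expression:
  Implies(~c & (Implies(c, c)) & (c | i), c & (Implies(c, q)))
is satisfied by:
  {c: True, i: False}
  {i: False, c: False}
  {i: True, c: True}


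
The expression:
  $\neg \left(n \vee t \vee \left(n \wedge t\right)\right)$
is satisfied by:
  {n: False, t: False}


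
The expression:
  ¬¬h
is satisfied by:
  {h: True}


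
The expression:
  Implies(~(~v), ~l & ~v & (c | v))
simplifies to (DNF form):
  ~v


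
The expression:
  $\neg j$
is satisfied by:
  {j: False}


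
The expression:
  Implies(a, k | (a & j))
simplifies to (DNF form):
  j | k | ~a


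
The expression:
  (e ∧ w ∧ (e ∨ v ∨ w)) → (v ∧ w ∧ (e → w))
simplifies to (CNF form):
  v ∨ ¬e ∨ ¬w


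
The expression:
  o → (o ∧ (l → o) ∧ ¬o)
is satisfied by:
  {o: False}


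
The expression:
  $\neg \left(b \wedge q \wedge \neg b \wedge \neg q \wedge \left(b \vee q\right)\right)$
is always true.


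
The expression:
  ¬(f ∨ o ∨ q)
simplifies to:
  ¬f ∧ ¬o ∧ ¬q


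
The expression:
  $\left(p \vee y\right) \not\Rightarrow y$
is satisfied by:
  {p: True, y: False}


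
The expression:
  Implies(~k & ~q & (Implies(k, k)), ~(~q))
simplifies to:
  k | q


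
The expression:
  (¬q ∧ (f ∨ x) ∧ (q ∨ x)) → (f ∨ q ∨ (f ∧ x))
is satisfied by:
  {q: True, f: True, x: False}
  {q: True, f: False, x: False}
  {f: True, q: False, x: False}
  {q: False, f: False, x: False}
  {x: True, q: True, f: True}
  {x: True, q: True, f: False}
  {x: True, f: True, q: False}


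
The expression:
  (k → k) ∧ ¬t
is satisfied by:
  {t: False}


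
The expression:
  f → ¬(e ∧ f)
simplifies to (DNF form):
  ¬e ∨ ¬f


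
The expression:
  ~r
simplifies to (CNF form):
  ~r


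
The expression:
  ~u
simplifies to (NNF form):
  ~u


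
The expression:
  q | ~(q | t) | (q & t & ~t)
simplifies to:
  q | ~t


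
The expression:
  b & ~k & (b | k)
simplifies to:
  b & ~k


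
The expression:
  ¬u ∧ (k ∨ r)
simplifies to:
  ¬u ∧ (k ∨ r)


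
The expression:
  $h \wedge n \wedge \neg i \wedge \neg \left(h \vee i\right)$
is never true.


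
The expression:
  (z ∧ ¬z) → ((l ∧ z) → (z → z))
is always true.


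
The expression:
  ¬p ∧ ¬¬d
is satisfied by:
  {d: True, p: False}


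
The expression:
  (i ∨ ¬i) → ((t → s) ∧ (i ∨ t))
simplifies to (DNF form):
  (i ∧ ¬t) ∨ (s ∧ t)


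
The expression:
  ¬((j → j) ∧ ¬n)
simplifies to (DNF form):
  n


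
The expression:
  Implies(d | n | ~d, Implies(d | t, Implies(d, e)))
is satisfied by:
  {e: True, d: False}
  {d: False, e: False}
  {d: True, e: True}


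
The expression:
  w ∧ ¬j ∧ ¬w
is never true.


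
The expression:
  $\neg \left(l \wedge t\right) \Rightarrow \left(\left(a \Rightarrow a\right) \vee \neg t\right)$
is always true.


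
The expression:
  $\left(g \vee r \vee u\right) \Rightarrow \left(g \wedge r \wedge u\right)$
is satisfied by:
  {r: False, g: False, u: False}
  {g: True, u: True, r: True}


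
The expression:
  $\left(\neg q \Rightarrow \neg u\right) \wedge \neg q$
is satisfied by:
  {q: False, u: False}


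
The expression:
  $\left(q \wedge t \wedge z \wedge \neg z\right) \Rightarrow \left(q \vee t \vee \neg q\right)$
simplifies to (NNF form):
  $\text{True}$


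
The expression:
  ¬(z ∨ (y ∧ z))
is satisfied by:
  {z: False}


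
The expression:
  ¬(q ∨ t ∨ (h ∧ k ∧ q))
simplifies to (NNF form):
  ¬q ∧ ¬t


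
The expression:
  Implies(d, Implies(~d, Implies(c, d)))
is always true.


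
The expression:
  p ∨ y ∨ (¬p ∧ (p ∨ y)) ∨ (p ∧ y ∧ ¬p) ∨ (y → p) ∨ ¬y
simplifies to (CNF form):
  True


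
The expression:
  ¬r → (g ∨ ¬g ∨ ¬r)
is always true.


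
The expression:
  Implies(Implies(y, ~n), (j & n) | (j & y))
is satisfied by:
  {y: True, j: True, n: True}
  {y: True, j: True, n: False}
  {y: True, n: True, j: False}
  {j: True, n: True, y: False}


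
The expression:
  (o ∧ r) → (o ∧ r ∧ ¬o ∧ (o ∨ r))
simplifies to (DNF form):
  ¬o ∨ ¬r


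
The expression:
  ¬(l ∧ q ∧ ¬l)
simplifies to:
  True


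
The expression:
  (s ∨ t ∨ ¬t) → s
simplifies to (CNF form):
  s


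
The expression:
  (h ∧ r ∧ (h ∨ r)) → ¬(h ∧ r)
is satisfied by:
  {h: False, r: False}
  {r: True, h: False}
  {h: True, r: False}


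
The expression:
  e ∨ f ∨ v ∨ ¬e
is always true.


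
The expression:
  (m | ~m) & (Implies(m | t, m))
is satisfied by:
  {m: True, t: False}
  {t: False, m: False}
  {t: True, m: True}


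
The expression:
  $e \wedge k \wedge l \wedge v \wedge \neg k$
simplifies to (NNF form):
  $\text{False}$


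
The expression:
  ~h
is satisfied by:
  {h: False}


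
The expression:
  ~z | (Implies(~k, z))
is always true.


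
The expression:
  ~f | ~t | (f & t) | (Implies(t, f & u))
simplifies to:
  True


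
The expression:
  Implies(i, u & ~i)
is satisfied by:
  {i: False}


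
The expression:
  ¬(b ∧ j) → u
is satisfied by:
  {u: True, j: True, b: True}
  {u: True, j: True, b: False}
  {u: True, b: True, j: False}
  {u: True, b: False, j: False}
  {j: True, b: True, u: False}


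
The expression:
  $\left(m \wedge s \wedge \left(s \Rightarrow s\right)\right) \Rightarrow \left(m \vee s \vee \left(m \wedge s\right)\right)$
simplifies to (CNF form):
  $\text{True}$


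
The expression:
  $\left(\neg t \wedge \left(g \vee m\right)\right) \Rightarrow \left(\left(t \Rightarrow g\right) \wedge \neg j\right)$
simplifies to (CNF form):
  $\left(t \vee \neg g \vee \neg j\right) \wedge \left(t \vee \neg j \vee \neg m\right)$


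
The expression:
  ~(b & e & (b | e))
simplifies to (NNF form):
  ~b | ~e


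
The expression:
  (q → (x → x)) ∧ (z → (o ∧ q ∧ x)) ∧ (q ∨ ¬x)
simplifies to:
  (o ∨ ¬z) ∧ (q ∨ ¬x) ∧ (x ∨ ¬z)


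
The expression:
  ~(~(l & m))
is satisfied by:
  {m: True, l: True}


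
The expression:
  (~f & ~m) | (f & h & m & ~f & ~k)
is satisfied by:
  {f: False, m: False}


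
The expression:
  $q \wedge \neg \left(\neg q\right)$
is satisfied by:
  {q: True}


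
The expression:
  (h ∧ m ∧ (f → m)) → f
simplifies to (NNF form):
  f ∨ ¬h ∨ ¬m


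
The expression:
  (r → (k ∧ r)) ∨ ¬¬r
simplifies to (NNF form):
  True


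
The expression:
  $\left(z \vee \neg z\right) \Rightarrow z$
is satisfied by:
  {z: True}


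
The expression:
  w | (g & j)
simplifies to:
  w | (g & j)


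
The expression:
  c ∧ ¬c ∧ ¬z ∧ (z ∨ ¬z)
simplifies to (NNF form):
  False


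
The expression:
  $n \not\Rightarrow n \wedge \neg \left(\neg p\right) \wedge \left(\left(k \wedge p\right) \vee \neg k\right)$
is never true.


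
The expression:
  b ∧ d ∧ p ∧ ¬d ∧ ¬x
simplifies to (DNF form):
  False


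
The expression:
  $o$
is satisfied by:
  {o: True}


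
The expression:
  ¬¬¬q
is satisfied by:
  {q: False}


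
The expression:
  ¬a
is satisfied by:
  {a: False}


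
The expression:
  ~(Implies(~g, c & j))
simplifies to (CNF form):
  ~g & (~c | ~j)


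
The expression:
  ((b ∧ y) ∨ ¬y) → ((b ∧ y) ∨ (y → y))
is always true.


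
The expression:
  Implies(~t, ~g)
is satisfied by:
  {t: True, g: False}
  {g: False, t: False}
  {g: True, t: True}


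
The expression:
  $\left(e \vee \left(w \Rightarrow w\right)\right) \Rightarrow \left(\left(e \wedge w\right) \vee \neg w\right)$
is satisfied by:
  {e: True, w: False}
  {w: False, e: False}
  {w: True, e: True}


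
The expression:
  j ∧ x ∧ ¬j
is never true.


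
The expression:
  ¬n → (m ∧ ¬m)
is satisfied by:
  {n: True}


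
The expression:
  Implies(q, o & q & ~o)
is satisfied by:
  {q: False}


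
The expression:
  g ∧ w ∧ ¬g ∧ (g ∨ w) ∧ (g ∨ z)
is never true.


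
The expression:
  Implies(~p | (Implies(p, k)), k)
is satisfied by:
  {k: True, p: True}
  {k: True, p: False}
  {p: True, k: False}


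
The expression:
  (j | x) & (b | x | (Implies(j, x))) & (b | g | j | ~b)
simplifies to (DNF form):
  x | (b & j)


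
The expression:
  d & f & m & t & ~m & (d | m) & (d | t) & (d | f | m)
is never true.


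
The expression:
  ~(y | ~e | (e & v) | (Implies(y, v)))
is never true.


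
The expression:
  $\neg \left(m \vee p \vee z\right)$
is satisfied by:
  {p: False, z: False, m: False}


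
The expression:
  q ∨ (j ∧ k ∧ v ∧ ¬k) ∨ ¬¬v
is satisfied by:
  {q: True, v: True}
  {q: True, v: False}
  {v: True, q: False}


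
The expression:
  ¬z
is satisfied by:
  {z: False}


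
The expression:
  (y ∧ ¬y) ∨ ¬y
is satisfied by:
  {y: False}


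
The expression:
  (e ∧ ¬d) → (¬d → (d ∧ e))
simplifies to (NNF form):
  d ∨ ¬e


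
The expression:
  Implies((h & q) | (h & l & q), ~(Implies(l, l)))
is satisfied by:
  {h: False, q: False}
  {q: True, h: False}
  {h: True, q: False}


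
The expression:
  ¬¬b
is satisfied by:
  {b: True}


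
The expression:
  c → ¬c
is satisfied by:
  {c: False}


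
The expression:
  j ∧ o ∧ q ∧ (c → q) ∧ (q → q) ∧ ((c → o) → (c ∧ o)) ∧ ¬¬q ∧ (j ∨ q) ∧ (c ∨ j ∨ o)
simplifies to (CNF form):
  c ∧ j ∧ o ∧ q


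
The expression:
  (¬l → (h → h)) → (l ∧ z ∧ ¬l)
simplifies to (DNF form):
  False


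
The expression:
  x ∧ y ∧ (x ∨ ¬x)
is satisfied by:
  {x: True, y: True}


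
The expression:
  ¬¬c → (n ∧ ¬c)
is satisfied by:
  {c: False}


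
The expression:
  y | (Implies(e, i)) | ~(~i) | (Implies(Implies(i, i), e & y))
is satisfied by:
  {i: True, y: True, e: False}
  {i: True, e: False, y: False}
  {y: True, e: False, i: False}
  {y: False, e: False, i: False}
  {i: True, y: True, e: True}
  {i: True, e: True, y: False}
  {y: True, e: True, i: False}


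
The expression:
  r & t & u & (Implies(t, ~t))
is never true.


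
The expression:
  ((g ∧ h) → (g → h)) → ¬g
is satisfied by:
  {g: False}


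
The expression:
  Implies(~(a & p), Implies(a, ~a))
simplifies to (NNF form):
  p | ~a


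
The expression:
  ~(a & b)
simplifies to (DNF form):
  ~a | ~b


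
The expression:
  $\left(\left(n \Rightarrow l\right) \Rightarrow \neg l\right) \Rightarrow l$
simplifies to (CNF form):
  $l$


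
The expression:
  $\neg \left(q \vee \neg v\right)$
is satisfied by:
  {v: True, q: False}


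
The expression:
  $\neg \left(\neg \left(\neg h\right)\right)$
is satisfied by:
  {h: False}


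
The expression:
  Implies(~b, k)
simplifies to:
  b | k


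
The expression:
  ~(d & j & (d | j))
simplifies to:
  ~d | ~j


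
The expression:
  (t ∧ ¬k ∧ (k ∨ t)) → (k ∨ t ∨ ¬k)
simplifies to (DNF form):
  True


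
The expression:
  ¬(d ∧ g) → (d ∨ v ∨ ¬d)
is always true.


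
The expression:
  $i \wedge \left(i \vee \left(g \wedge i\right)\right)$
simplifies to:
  $i$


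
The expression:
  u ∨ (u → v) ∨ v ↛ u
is always true.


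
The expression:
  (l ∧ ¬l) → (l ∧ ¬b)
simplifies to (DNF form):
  True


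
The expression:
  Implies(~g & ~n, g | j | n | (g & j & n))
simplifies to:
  g | j | n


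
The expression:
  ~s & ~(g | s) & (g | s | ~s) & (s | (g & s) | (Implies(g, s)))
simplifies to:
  ~g & ~s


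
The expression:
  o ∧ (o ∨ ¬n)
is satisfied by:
  {o: True}


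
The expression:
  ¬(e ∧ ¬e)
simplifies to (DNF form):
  True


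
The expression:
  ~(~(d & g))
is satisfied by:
  {d: True, g: True}


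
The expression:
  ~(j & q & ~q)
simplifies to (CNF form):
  True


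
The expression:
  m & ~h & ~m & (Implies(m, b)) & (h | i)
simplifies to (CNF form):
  False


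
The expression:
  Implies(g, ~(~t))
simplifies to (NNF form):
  t | ~g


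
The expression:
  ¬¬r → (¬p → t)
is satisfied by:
  {t: True, p: True, r: False}
  {t: True, p: False, r: False}
  {p: True, t: False, r: False}
  {t: False, p: False, r: False}
  {r: True, t: True, p: True}
  {r: True, t: True, p: False}
  {r: True, p: True, t: False}


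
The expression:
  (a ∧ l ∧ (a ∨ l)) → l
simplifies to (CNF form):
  True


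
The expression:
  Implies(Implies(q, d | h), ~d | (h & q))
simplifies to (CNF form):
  (h | ~d) & (q | ~d)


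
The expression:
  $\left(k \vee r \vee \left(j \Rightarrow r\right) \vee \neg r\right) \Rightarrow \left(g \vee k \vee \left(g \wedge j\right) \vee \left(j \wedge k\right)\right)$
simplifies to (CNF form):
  $g \vee k$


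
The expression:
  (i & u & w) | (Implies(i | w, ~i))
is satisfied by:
  {u: True, w: True, i: False}
  {u: True, w: False, i: False}
  {w: True, u: False, i: False}
  {u: False, w: False, i: False}
  {i: True, u: True, w: True}


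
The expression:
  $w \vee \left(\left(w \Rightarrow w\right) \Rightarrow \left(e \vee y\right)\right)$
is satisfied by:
  {y: True, e: True, w: True}
  {y: True, e: True, w: False}
  {y: True, w: True, e: False}
  {y: True, w: False, e: False}
  {e: True, w: True, y: False}
  {e: True, w: False, y: False}
  {w: True, e: False, y: False}


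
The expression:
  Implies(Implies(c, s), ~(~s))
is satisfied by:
  {c: True, s: True}
  {c: True, s: False}
  {s: True, c: False}


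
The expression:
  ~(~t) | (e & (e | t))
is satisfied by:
  {t: True, e: True}
  {t: True, e: False}
  {e: True, t: False}


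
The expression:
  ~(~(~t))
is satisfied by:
  {t: False}


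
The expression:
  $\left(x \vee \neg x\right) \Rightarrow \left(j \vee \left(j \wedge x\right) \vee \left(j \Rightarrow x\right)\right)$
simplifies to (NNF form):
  $\text{True}$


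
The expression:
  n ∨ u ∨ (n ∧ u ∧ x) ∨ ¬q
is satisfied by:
  {n: True, u: True, q: False}
  {n: True, u: False, q: False}
  {u: True, n: False, q: False}
  {n: False, u: False, q: False}
  {n: True, q: True, u: True}
  {n: True, q: True, u: False}
  {q: True, u: True, n: False}


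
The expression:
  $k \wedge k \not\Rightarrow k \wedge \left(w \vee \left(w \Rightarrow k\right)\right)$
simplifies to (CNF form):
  $\text{False}$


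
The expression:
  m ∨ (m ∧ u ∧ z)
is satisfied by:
  {m: True}


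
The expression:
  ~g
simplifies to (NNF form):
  ~g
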